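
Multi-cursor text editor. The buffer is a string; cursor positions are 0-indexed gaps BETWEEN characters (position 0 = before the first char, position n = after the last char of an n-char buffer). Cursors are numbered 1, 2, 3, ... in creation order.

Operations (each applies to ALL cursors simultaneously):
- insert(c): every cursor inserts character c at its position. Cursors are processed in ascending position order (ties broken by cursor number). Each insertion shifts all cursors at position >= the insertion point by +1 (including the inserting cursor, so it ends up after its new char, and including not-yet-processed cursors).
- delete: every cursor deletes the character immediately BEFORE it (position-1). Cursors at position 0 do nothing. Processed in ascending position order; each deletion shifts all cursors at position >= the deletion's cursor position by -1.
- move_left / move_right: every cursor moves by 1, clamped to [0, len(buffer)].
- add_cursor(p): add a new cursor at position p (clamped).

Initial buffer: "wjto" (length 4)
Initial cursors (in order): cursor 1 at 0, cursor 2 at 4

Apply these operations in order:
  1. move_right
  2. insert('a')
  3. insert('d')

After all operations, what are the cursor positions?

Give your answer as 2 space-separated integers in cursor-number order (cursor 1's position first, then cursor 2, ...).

After op 1 (move_right): buffer="wjto" (len 4), cursors c1@1 c2@4, authorship ....
After op 2 (insert('a')): buffer="wajtoa" (len 6), cursors c1@2 c2@6, authorship .1...2
After op 3 (insert('d')): buffer="wadjtoad" (len 8), cursors c1@3 c2@8, authorship .11...22

Answer: 3 8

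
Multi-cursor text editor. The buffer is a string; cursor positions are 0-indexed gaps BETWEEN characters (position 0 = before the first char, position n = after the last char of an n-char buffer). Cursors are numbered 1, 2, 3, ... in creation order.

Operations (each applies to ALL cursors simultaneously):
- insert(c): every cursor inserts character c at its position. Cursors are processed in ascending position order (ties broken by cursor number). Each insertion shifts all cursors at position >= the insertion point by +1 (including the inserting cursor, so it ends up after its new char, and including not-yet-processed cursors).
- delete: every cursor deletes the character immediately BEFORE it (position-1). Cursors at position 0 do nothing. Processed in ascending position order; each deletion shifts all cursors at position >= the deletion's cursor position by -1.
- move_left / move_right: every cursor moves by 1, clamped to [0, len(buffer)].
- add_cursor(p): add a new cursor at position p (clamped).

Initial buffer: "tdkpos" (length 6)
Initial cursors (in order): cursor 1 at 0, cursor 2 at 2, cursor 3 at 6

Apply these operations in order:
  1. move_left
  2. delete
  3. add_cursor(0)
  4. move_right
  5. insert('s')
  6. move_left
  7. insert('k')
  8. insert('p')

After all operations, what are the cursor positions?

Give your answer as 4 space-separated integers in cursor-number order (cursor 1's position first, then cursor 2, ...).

After op 1 (move_left): buffer="tdkpos" (len 6), cursors c1@0 c2@1 c3@5, authorship ......
After op 2 (delete): buffer="dkps" (len 4), cursors c1@0 c2@0 c3@3, authorship ....
After op 3 (add_cursor(0)): buffer="dkps" (len 4), cursors c1@0 c2@0 c4@0 c3@3, authorship ....
After op 4 (move_right): buffer="dkps" (len 4), cursors c1@1 c2@1 c4@1 c3@4, authorship ....
After op 5 (insert('s')): buffer="dssskpss" (len 8), cursors c1@4 c2@4 c4@4 c3@8, authorship .124...3
After op 6 (move_left): buffer="dssskpss" (len 8), cursors c1@3 c2@3 c4@3 c3@7, authorship .124...3
After op 7 (insert('k')): buffer="dsskkkskpsks" (len 12), cursors c1@6 c2@6 c4@6 c3@11, authorship .121244...33
After op 8 (insert('p')): buffer="dsskkkpppskpskps" (len 16), cursors c1@9 c2@9 c4@9 c3@15, authorship .121241244...333

Answer: 9 9 15 9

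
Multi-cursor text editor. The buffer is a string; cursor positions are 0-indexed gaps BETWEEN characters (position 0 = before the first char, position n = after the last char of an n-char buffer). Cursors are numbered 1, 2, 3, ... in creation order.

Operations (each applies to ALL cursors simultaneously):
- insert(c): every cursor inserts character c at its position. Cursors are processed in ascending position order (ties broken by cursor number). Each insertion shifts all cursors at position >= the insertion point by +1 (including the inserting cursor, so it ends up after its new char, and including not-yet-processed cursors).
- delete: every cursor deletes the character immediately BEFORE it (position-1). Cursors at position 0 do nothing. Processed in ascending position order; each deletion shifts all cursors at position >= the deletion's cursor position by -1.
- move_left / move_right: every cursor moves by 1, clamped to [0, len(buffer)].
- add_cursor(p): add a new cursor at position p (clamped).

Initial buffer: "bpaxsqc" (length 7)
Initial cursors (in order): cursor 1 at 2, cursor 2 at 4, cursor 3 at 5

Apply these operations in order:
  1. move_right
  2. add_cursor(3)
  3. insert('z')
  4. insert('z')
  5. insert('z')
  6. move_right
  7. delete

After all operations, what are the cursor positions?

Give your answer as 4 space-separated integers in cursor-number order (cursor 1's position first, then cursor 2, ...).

After op 1 (move_right): buffer="bpaxsqc" (len 7), cursors c1@3 c2@5 c3@6, authorship .......
After op 2 (add_cursor(3)): buffer="bpaxsqc" (len 7), cursors c1@3 c4@3 c2@5 c3@6, authorship .......
After op 3 (insert('z')): buffer="bpazzxszqzc" (len 11), cursors c1@5 c4@5 c2@8 c3@10, authorship ...14..2.3.
After op 4 (insert('z')): buffer="bpazzzzxszzqzzc" (len 15), cursors c1@7 c4@7 c2@11 c3@14, authorship ...1414..22.33.
After op 5 (insert('z')): buffer="bpazzzzzzxszzzqzzzc" (len 19), cursors c1@9 c4@9 c2@14 c3@18, authorship ...141414..222.333.
After op 6 (move_right): buffer="bpazzzzzzxszzzqzzzc" (len 19), cursors c1@10 c4@10 c2@15 c3@19, authorship ...141414..222.333.
After op 7 (delete): buffer="bpazzzzzszzzzzz" (len 15), cursors c1@8 c4@8 c2@12 c3@15, authorship ...14141.222333

Answer: 8 12 15 8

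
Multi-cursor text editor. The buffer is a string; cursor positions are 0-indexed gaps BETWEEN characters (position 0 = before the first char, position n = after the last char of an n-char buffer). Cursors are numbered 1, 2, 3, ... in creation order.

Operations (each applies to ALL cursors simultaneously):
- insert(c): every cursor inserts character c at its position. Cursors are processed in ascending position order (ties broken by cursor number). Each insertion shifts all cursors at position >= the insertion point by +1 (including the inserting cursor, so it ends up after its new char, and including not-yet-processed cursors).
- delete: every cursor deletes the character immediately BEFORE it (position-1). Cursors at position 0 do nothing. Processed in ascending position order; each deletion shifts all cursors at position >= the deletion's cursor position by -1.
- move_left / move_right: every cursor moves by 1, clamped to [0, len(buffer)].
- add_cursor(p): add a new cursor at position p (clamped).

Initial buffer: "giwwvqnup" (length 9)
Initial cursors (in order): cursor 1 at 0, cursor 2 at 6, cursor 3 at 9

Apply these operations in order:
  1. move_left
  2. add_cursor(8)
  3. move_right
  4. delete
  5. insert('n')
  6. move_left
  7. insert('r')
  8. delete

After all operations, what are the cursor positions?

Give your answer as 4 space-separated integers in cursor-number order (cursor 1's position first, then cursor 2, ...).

After op 1 (move_left): buffer="giwwvqnup" (len 9), cursors c1@0 c2@5 c3@8, authorship .........
After op 2 (add_cursor(8)): buffer="giwwvqnup" (len 9), cursors c1@0 c2@5 c3@8 c4@8, authorship .........
After op 3 (move_right): buffer="giwwvqnup" (len 9), cursors c1@1 c2@6 c3@9 c4@9, authorship .........
After op 4 (delete): buffer="iwwvn" (len 5), cursors c1@0 c2@4 c3@5 c4@5, authorship .....
After op 5 (insert('n')): buffer="niwwvnnnn" (len 9), cursors c1@1 c2@6 c3@9 c4@9, authorship 1....2.34
After op 6 (move_left): buffer="niwwvnnnn" (len 9), cursors c1@0 c2@5 c3@8 c4@8, authorship 1....2.34
After op 7 (insert('r')): buffer="rniwwvrnnnrrn" (len 13), cursors c1@1 c2@7 c3@12 c4@12, authorship 11....22.3344
After op 8 (delete): buffer="niwwvnnnn" (len 9), cursors c1@0 c2@5 c3@8 c4@8, authorship 1....2.34

Answer: 0 5 8 8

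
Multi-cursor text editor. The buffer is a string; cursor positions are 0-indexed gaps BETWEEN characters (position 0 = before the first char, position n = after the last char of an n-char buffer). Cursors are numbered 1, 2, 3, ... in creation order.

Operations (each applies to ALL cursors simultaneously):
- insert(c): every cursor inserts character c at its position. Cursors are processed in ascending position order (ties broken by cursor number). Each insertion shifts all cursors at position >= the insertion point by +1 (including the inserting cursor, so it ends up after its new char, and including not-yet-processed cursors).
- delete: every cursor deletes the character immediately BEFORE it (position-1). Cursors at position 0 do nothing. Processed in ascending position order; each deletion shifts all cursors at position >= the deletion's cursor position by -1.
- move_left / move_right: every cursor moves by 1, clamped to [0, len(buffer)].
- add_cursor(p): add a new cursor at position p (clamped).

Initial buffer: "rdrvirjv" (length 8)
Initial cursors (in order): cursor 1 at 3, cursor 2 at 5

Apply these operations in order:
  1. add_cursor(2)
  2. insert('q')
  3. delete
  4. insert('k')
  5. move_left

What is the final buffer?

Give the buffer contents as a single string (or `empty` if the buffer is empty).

After op 1 (add_cursor(2)): buffer="rdrvirjv" (len 8), cursors c3@2 c1@3 c2@5, authorship ........
After op 2 (insert('q')): buffer="rdqrqviqrjv" (len 11), cursors c3@3 c1@5 c2@8, authorship ..3.1..2...
After op 3 (delete): buffer="rdrvirjv" (len 8), cursors c3@2 c1@3 c2@5, authorship ........
After op 4 (insert('k')): buffer="rdkrkvikrjv" (len 11), cursors c3@3 c1@5 c2@8, authorship ..3.1..2...
After op 5 (move_left): buffer="rdkrkvikrjv" (len 11), cursors c3@2 c1@4 c2@7, authorship ..3.1..2...

Answer: rdkrkvikrjv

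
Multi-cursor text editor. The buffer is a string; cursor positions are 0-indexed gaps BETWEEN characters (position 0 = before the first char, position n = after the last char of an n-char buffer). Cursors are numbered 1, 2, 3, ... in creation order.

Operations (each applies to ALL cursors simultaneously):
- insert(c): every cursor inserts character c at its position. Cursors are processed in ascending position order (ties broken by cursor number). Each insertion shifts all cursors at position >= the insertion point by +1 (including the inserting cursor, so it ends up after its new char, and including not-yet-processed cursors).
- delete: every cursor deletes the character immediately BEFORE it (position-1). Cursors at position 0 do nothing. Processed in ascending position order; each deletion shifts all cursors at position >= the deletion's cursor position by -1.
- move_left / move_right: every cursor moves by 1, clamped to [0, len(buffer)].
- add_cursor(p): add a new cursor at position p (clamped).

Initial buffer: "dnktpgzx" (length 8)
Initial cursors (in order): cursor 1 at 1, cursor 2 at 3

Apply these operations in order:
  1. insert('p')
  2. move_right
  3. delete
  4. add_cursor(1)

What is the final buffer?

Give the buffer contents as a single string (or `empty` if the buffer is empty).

After op 1 (insert('p')): buffer="dpnkptpgzx" (len 10), cursors c1@2 c2@5, authorship .1..2.....
After op 2 (move_right): buffer="dpnkptpgzx" (len 10), cursors c1@3 c2@6, authorship .1..2.....
After op 3 (delete): buffer="dpkppgzx" (len 8), cursors c1@2 c2@4, authorship .1.2....
After op 4 (add_cursor(1)): buffer="dpkppgzx" (len 8), cursors c3@1 c1@2 c2@4, authorship .1.2....

Answer: dpkppgzx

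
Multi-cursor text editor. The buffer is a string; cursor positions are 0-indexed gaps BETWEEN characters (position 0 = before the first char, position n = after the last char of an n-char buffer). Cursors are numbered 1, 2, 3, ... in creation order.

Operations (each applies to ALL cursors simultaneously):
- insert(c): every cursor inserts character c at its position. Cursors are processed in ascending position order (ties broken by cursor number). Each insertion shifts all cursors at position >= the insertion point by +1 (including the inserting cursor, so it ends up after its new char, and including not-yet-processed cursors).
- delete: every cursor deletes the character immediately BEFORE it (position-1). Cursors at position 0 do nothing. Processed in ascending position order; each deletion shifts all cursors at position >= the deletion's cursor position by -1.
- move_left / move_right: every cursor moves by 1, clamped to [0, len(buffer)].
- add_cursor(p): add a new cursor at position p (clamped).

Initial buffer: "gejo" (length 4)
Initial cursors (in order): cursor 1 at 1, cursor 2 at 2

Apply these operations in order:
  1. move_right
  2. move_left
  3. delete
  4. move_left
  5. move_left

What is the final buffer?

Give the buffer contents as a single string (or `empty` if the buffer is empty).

Answer: jo

Derivation:
After op 1 (move_right): buffer="gejo" (len 4), cursors c1@2 c2@3, authorship ....
After op 2 (move_left): buffer="gejo" (len 4), cursors c1@1 c2@2, authorship ....
After op 3 (delete): buffer="jo" (len 2), cursors c1@0 c2@0, authorship ..
After op 4 (move_left): buffer="jo" (len 2), cursors c1@0 c2@0, authorship ..
After op 5 (move_left): buffer="jo" (len 2), cursors c1@0 c2@0, authorship ..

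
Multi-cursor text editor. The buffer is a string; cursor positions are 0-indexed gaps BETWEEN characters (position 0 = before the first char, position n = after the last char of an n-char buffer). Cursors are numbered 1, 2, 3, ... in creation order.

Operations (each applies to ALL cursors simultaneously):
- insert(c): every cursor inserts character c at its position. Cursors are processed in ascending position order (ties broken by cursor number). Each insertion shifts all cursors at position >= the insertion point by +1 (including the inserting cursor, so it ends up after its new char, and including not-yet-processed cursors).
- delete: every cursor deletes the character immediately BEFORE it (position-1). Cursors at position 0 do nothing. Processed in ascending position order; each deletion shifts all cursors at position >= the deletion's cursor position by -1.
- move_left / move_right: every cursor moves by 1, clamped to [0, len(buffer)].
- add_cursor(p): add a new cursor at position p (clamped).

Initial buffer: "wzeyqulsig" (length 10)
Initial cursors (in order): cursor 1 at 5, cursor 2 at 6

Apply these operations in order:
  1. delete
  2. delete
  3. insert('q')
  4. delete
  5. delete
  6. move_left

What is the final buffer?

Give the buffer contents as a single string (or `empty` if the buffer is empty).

Answer: lsig

Derivation:
After op 1 (delete): buffer="wzeylsig" (len 8), cursors c1@4 c2@4, authorship ........
After op 2 (delete): buffer="wzlsig" (len 6), cursors c1@2 c2@2, authorship ......
After op 3 (insert('q')): buffer="wzqqlsig" (len 8), cursors c1@4 c2@4, authorship ..12....
After op 4 (delete): buffer="wzlsig" (len 6), cursors c1@2 c2@2, authorship ......
After op 5 (delete): buffer="lsig" (len 4), cursors c1@0 c2@0, authorship ....
After op 6 (move_left): buffer="lsig" (len 4), cursors c1@0 c2@0, authorship ....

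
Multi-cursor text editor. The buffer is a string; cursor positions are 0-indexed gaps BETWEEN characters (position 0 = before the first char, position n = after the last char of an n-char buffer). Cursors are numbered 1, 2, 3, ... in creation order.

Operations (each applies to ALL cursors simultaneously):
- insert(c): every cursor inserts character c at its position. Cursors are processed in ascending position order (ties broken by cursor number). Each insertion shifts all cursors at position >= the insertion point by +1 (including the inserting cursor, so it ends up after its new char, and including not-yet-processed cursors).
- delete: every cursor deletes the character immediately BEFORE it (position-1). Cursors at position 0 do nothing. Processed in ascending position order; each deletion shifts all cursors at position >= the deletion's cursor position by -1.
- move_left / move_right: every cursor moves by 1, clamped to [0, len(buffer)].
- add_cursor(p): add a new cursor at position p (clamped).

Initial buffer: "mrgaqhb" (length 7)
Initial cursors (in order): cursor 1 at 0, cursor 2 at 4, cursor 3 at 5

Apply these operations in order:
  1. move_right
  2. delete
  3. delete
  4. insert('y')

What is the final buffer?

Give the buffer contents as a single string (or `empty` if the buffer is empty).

Answer: yryyb

Derivation:
After op 1 (move_right): buffer="mrgaqhb" (len 7), cursors c1@1 c2@5 c3@6, authorship .......
After op 2 (delete): buffer="rgab" (len 4), cursors c1@0 c2@3 c3@3, authorship ....
After op 3 (delete): buffer="rb" (len 2), cursors c1@0 c2@1 c3@1, authorship ..
After op 4 (insert('y')): buffer="yryyb" (len 5), cursors c1@1 c2@4 c3@4, authorship 1.23.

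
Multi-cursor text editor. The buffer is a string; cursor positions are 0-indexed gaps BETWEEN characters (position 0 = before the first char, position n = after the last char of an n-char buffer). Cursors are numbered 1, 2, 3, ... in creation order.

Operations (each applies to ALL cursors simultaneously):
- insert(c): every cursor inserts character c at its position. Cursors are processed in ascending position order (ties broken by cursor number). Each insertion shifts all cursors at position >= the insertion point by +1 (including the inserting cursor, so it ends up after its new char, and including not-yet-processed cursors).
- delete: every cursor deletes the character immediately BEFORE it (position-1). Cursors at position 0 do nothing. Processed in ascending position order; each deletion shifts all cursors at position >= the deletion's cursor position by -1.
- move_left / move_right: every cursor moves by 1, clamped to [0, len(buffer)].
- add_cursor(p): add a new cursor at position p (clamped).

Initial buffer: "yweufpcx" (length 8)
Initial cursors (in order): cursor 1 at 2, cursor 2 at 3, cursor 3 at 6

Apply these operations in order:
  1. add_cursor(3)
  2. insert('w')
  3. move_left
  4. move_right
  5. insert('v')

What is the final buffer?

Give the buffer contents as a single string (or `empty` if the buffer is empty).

Answer: ywwvewwvvufpwvcx

Derivation:
After op 1 (add_cursor(3)): buffer="yweufpcx" (len 8), cursors c1@2 c2@3 c4@3 c3@6, authorship ........
After op 2 (insert('w')): buffer="ywwewwufpwcx" (len 12), cursors c1@3 c2@6 c4@6 c3@10, authorship ..1.24...3..
After op 3 (move_left): buffer="ywwewwufpwcx" (len 12), cursors c1@2 c2@5 c4@5 c3@9, authorship ..1.24...3..
After op 4 (move_right): buffer="ywwewwufpwcx" (len 12), cursors c1@3 c2@6 c4@6 c3@10, authorship ..1.24...3..
After op 5 (insert('v')): buffer="ywwvewwvvufpwvcx" (len 16), cursors c1@4 c2@9 c4@9 c3@14, authorship ..11.2424...33..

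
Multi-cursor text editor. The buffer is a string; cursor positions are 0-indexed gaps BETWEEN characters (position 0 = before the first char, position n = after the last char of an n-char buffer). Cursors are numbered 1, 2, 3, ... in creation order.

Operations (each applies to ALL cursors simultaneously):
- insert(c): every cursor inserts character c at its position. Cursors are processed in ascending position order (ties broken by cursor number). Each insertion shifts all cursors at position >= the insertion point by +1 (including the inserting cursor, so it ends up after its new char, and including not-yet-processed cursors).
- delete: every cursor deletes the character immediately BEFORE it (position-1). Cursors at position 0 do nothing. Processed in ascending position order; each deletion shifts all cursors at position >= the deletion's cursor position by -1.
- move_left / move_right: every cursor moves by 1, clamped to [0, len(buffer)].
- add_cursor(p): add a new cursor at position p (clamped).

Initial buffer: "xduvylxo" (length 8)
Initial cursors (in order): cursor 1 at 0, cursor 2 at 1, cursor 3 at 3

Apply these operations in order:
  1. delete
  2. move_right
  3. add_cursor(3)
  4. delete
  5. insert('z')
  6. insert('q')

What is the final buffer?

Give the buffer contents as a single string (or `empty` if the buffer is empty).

Answer: zzzzqqqqlxo

Derivation:
After op 1 (delete): buffer="dvylxo" (len 6), cursors c1@0 c2@0 c3@1, authorship ......
After op 2 (move_right): buffer="dvylxo" (len 6), cursors c1@1 c2@1 c3@2, authorship ......
After op 3 (add_cursor(3)): buffer="dvylxo" (len 6), cursors c1@1 c2@1 c3@2 c4@3, authorship ......
After op 4 (delete): buffer="lxo" (len 3), cursors c1@0 c2@0 c3@0 c4@0, authorship ...
After op 5 (insert('z')): buffer="zzzzlxo" (len 7), cursors c1@4 c2@4 c3@4 c4@4, authorship 1234...
After op 6 (insert('q')): buffer="zzzzqqqqlxo" (len 11), cursors c1@8 c2@8 c3@8 c4@8, authorship 12341234...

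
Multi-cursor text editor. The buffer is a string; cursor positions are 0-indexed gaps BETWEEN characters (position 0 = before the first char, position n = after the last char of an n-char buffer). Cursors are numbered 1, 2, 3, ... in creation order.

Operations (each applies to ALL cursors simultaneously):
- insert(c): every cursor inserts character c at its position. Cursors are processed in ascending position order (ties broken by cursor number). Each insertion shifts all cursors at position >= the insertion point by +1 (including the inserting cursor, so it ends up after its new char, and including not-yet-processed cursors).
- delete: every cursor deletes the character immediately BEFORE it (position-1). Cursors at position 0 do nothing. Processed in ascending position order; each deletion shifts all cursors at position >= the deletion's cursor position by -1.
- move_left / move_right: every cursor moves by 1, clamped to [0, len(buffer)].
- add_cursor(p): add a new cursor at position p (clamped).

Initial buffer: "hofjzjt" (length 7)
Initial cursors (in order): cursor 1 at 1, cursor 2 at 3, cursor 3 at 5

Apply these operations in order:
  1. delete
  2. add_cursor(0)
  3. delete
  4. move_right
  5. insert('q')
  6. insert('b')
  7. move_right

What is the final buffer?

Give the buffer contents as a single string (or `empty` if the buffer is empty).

After op 1 (delete): buffer="ojjt" (len 4), cursors c1@0 c2@1 c3@2, authorship ....
After op 2 (add_cursor(0)): buffer="ojjt" (len 4), cursors c1@0 c4@0 c2@1 c3@2, authorship ....
After op 3 (delete): buffer="jt" (len 2), cursors c1@0 c2@0 c3@0 c4@0, authorship ..
After op 4 (move_right): buffer="jt" (len 2), cursors c1@1 c2@1 c3@1 c4@1, authorship ..
After op 5 (insert('q')): buffer="jqqqqt" (len 6), cursors c1@5 c2@5 c3@5 c4@5, authorship .1234.
After op 6 (insert('b')): buffer="jqqqqbbbbt" (len 10), cursors c1@9 c2@9 c3@9 c4@9, authorship .12341234.
After op 7 (move_right): buffer="jqqqqbbbbt" (len 10), cursors c1@10 c2@10 c3@10 c4@10, authorship .12341234.

Answer: jqqqqbbbbt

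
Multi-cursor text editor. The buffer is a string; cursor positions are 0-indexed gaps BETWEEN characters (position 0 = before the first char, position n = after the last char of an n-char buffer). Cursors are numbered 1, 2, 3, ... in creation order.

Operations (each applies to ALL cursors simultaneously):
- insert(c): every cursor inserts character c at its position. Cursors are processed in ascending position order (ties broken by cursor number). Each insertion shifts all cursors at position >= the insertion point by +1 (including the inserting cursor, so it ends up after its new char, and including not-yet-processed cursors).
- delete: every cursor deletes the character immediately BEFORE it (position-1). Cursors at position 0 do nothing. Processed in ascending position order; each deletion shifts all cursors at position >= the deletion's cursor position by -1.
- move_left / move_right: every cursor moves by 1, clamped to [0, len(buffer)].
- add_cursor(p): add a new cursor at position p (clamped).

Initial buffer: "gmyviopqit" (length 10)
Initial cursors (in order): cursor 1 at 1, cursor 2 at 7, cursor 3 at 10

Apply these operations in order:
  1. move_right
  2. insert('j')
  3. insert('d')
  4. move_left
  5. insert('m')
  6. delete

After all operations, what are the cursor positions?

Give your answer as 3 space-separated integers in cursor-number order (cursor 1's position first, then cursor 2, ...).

Answer: 3 11 15

Derivation:
After op 1 (move_right): buffer="gmyviopqit" (len 10), cursors c1@2 c2@8 c3@10, authorship ..........
After op 2 (insert('j')): buffer="gmjyviopqjitj" (len 13), cursors c1@3 c2@10 c3@13, authorship ..1......2..3
After op 3 (insert('d')): buffer="gmjdyviopqjditjd" (len 16), cursors c1@4 c2@12 c3@16, authorship ..11......22..33
After op 4 (move_left): buffer="gmjdyviopqjditjd" (len 16), cursors c1@3 c2@11 c3@15, authorship ..11......22..33
After op 5 (insert('m')): buffer="gmjmdyviopqjmditjmd" (len 19), cursors c1@4 c2@13 c3@18, authorship ..111......222..333
After op 6 (delete): buffer="gmjdyviopqjditjd" (len 16), cursors c1@3 c2@11 c3@15, authorship ..11......22..33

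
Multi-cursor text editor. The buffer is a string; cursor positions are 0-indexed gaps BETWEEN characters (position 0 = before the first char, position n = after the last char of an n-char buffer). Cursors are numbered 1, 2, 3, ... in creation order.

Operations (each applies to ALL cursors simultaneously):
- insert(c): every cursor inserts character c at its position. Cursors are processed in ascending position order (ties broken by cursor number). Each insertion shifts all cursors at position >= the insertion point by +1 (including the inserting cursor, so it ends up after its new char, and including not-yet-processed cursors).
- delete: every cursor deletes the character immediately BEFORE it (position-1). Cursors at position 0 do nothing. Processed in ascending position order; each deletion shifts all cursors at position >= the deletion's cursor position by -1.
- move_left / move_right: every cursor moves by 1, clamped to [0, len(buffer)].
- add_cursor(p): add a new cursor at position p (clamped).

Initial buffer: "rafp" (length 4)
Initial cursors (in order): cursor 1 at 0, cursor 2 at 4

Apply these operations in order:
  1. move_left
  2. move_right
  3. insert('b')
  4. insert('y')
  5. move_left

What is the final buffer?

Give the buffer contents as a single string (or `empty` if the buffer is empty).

Answer: rbyafpby

Derivation:
After op 1 (move_left): buffer="rafp" (len 4), cursors c1@0 c2@3, authorship ....
After op 2 (move_right): buffer="rafp" (len 4), cursors c1@1 c2@4, authorship ....
After op 3 (insert('b')): buffer="rbafpb" (len 6), cursors c1@2 c2@6, authorship .1...2
After op 4 (insert('y')): buffer="rbyafpby" (len 8), cursors c1@3 c2@8, authorship .11...22
After op 5 (move_left): buffer="rbyafpby" (len 8), cursors c1@2 c2@7, authorship .11...22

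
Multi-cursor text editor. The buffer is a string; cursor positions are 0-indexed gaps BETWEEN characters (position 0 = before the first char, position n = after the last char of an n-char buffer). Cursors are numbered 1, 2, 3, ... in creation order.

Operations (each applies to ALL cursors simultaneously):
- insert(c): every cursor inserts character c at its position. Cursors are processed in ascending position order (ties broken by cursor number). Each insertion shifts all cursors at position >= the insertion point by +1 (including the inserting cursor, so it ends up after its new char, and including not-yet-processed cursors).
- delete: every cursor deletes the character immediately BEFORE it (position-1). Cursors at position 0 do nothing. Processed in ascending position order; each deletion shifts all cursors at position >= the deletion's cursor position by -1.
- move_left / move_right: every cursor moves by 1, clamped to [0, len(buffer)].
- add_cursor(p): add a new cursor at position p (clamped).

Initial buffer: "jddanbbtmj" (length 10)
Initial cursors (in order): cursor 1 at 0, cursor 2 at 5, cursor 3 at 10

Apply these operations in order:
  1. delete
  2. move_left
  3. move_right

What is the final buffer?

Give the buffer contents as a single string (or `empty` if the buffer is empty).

Answer: jddabbtm

Derivation:
After op 1 (delete): buffer="jddabbtm" (len 8), cursors c1@0 c2@4 c3@8, authorship ........
After op 2 (move_left): buffer="jddabbtm" (len 8), cursors c1@0 c2@3 c3@7, authorship ........
After op 3 (move_right): buffer="jddabbtm" (len 8), cursors c1@1 c2@4 c3@8, authorship ........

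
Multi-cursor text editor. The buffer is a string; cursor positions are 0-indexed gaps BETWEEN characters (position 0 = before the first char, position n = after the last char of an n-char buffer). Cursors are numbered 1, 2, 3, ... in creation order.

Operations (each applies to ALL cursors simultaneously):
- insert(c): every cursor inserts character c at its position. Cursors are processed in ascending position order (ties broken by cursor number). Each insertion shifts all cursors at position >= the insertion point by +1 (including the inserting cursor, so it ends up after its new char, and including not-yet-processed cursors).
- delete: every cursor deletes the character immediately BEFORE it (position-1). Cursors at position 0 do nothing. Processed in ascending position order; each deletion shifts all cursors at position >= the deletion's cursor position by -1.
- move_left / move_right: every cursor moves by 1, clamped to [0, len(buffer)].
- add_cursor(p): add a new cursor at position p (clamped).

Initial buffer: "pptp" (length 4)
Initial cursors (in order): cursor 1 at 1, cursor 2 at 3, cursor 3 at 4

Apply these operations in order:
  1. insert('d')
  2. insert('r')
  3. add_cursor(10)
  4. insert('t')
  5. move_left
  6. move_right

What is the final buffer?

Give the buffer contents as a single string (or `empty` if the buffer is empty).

Answer: pdrtptdrtpdrtt

Derivation:
After op 1 (insert('d')): buffer="pdptdpd" (len 7), cursors c1@2 c2@5 c3@7, authorship .1..2.3
After op 2 (insert('r')): buffer="pdrptdrpdr" (len 10), cursors c1@3 c2@7 c3@10, authorship .11..22.33
After op 3 (add_cursor(10)): buffer="pdrptdrpdr" (len 10), cursors c1@3 c2@7 c3@10 c4@10, authorship .11..22.33
After op 4 (insert('t')): buffer="pdrtptdrtpdrtt" (len 14), cursors c1@4 c2@9 c3@14 c4@14, authorship .111..222.3334
After op 5 (move_left): buffer="pdrtptdrtpdrtt" (len 14), cursors c1@3 c2@8 c3@13 c4@13, authorship .111..222.3334
After op 6 (move_right): buffer="pdrtptdrtpdrtt" (len 14), cursors c1@4 c2@9 c3@14 c4@14, authorship .111..222.3334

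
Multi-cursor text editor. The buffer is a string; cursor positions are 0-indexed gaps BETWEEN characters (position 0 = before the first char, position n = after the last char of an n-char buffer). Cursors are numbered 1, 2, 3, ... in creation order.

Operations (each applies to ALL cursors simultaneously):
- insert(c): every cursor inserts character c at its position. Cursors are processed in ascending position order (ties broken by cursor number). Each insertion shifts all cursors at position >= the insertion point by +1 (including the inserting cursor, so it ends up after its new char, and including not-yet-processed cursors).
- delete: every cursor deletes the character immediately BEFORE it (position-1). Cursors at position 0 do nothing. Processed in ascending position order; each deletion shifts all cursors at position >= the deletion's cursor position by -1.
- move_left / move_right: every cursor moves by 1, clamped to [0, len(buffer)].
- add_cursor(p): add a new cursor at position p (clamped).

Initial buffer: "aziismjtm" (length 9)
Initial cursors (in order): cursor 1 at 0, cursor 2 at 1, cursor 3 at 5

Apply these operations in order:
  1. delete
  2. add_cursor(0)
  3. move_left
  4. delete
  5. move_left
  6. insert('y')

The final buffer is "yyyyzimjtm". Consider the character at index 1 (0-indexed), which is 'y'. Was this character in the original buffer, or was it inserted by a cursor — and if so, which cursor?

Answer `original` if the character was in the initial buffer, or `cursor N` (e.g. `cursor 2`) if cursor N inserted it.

Answer: cursor 2

Derivation:
After op 1 (delete): buffer="ziimjtm" (len 7), cursors c1@0 c2@0 c3@3, authorship .......
After op 2 (add_cursor(0)): buffer="ziimjtm" (len 7), cursors c1@0 c2@0 c4@0 c3@3, authorship .......
After op 3 (move_left): buffer="ziimjtm" (len 7), cursors c1@0 c2@0 c4@0 c3@2, authorship .......
After op 4 (delete): buffer="zimjtm" (len 6), cursors c1@0 c2@0 c4@0 c3@1, authorship ......
After op 5 (move_left): buffer="zimjtm" (len 6), cursors c1@0 c2@0 c3@0 c4@0, authorship ......
After op 6 (insert('y')): buffer="yyyyzimjtm" (len 10), cursors c1@4 c2@4 c3@4 c4@4, authorship 1234......
Authorship (.=original, N=cursor N): 1 2 3 4 . . . . . .
Index 1: author = 2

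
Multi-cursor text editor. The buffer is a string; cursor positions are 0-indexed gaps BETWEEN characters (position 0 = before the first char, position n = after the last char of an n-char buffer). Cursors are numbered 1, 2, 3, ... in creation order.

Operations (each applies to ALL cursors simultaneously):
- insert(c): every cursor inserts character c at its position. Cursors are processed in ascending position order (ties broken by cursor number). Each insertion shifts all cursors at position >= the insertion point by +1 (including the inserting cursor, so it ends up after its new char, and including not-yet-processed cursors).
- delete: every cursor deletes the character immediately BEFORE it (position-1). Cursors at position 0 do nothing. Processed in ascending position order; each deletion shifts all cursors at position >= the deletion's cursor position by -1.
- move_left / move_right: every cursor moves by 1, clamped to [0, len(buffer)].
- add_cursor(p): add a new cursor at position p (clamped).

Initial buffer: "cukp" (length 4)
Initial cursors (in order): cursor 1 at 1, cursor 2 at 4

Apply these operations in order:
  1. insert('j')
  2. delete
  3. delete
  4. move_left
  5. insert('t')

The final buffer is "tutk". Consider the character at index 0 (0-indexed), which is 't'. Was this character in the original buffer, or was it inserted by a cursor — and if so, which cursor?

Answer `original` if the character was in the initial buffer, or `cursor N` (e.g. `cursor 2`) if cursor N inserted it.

After op 1 (insert('j')): buffer="cjukpj" (len 6), cursors c1@2 c2@6, authorship .1...2
After op 2 (delete): buffer="cukp" (len 4), cursors c1@1 c2@4, authorship ....
After op 3 (delete): buffer="uk" (len 2), cursors c1@0 c2@2, authorship ..
After op 4 (move_left): buffer="uk" (len 2), cursors c1@0 c2@1, authorship ..
After op 5 (insert('t')): buffer="tutk" (len 4), cursors c1@1 c2@3, authorship 1.2.
Authorship (.=original, N=cursor N): 1 . 2 .
Index 0: author = 1

Answer: cursor 1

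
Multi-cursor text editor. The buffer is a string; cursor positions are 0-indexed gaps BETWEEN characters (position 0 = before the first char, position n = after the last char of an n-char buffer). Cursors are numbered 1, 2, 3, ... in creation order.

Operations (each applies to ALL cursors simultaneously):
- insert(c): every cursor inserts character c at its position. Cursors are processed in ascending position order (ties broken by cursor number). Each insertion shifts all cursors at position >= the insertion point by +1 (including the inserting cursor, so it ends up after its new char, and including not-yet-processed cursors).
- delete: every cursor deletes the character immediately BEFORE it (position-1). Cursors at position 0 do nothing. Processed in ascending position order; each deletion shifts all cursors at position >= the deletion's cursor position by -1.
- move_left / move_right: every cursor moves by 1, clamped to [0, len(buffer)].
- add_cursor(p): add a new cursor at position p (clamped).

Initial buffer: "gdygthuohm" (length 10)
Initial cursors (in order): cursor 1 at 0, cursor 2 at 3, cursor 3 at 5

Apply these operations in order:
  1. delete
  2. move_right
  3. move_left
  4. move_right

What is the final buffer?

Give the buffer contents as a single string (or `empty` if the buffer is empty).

Answer: gdghuohm

Derivation:
After op 1 (delete): buffer="gdghuohm" (len 8), cursors c1@0 c2@2 c3@3, authorship ........
After op 2 (move_right): buffer="gdghuohm" (len 8), cursors c1@1 c2@3 c3@4, authorship ........
After op 3 (move_left): buffer="gdghuohm" (len 8), cursors c1@0 c2@2 c3@3, authorship ........
After op 4 (move_right): buffer="gdghuohm" (len 8), cursors c1@1 c2@3 c3@4, authorship ........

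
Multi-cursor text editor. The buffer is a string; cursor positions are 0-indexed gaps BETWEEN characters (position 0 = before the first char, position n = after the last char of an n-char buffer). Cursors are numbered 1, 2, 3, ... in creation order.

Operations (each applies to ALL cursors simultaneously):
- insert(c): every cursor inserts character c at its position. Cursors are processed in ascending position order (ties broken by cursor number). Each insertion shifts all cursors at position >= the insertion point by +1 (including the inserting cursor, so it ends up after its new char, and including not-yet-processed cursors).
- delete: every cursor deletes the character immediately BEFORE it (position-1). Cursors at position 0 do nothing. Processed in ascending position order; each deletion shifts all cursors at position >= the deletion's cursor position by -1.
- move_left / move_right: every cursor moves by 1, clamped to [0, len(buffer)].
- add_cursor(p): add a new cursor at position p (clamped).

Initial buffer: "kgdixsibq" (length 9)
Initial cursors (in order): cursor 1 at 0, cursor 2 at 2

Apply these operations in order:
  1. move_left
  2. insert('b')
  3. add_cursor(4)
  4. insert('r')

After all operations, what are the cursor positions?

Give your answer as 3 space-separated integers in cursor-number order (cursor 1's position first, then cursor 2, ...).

After op 1 (move_left): buffer="kgdixsibq" (len 9), cursors c1@0 c2@1, authorship .........
After op 2 (insert('b')): buffer="bkbgdixsibq" (len 11), cursors c1@1 c2@3, authorship 1.2........
After op 3 (add_cursor(4)): buffer="bkbgdixsibq" (len 11), cursors c1@1 c2@3 c3@4, authorship 1.2........
After op 4 (insert('r')): buffer="brkbrgrdixsibq" (len 14), cursors c1@2 c2@5 c3@7, authorship 11.22.3.......

Answer: 2 5 7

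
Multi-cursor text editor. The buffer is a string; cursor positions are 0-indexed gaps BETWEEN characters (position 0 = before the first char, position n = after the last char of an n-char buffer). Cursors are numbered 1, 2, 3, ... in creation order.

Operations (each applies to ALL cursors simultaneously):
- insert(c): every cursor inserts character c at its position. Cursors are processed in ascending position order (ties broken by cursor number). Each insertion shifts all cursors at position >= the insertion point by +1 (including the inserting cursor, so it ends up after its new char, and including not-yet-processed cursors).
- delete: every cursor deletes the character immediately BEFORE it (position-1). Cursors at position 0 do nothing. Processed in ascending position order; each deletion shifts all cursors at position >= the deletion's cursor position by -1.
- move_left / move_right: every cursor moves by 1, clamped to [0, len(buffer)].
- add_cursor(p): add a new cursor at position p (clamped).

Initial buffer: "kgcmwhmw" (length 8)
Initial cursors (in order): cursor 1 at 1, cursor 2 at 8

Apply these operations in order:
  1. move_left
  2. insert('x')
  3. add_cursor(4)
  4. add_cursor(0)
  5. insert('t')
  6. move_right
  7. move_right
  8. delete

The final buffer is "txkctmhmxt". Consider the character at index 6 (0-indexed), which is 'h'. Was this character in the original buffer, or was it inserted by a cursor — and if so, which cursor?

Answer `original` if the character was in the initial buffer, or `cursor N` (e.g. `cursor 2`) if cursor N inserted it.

Answer: original

Derivation:
After op 1 (move_left): buffer="kgcmwhmw" (len 8), cursors c1@0 c2@7, authorship ........
After op 2 (insert('x')): buffer="xkgcmwhmxw" (len 10), cursors c1@1 c2@9, authorship 1.......2.
After op 3 (add_cursor(4)): buffer="xkgcmwhmxw" (len 10), cursors c1@1 c3@4 c2@9, authorship 1.......2.
After op 4 (add_cursor(0)): buffer="xkgcmwhmxw" (len 10), cursors c4@0 c1@1 c3@4 c2@9, authorship 1.......2.
After op 5 (insert('t')): buffer="txtkgctmwhmxtw" (len 14), cursors c4@1 c1@3 c3@7 c2@13, authorship 411...3....22.
After op 6 (move_right): buffer="txtkgctmwhmxtw" (len 14), cursors c4@2 c1@4 c3@8 c2@14, authorship 411...3....22.
After op 7 (move_right): buffer="txtkgctmwhmxtw" (len 14), cursors c4@3 c1@5 c3@9 c2@14, authorship 411...3....22.
After op 8 (delete): buffer="txkctmhmxt" (len 10), cursors c4@2 c1@3 c3@6 c2@10, authorship 41..3...22
Authorship (.=original, N=cursor N): 4 1 . . 3 . . . 2 2
Index 6: author = original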